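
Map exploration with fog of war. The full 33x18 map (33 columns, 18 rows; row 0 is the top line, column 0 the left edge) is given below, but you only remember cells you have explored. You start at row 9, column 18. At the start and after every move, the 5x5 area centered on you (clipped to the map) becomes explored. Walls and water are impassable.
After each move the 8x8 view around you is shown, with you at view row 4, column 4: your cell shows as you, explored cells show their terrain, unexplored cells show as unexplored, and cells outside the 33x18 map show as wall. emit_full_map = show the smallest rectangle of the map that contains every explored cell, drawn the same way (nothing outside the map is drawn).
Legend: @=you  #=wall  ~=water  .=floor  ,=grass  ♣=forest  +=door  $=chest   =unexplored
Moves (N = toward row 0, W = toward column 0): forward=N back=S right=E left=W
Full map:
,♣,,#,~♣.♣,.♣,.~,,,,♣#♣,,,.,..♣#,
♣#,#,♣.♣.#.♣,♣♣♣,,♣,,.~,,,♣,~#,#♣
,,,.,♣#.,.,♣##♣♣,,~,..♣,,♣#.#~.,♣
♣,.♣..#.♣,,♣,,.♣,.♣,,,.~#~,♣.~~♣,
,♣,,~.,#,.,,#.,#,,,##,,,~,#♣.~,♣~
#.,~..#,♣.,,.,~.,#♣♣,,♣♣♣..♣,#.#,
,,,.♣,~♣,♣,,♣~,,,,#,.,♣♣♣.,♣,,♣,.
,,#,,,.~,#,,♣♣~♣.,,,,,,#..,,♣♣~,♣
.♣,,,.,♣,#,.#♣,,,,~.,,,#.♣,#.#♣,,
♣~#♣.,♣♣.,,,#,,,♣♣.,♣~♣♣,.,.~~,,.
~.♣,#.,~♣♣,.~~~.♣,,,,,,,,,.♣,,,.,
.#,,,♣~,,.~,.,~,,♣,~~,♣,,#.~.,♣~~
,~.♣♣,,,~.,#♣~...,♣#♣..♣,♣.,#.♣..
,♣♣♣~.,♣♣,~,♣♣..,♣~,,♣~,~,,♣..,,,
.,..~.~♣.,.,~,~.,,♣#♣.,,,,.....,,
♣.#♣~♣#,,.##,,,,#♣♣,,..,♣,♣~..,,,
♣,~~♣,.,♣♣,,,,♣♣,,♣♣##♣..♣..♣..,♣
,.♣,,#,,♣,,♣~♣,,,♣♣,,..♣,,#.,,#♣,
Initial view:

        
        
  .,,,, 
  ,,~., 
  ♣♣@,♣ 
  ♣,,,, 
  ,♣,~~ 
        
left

        
        
  ♣.,,,,
  ,,,~.,
  ,♣@.,♣
  .♣,,,,
  ,,♣,~~
        

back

        
  ♣.,,,,
  ,,,~.,
  ,♣♣.,♣
  .♣@,,,
  ,,♣,~~
  ..,♣# 
        

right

        
 ♣.,,,, 
 ,,,~., 
 ,♣♣.,♣ 
 .♣,@,, 
 ,,♣,~~ 
 ..,♣#♣ 
        

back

 ♣.,,,, 
 ,,,~., 
 ,♣♣.,♣ 
 .♣,,,, 
 ,,♣@~~ 
 ..,♣#♣ 
  ,♣~,, 
        

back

 ,,,~., 
 ,♣♣.,♣ 
 .♣,,,, 
 ,,♣,~~ 
 ..,@#♣ 
  ,♣~,, 
  ,,♣#♣ 
        

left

  ,,,~.,
  ,♣♣.,♣
  .♣,,,,
  ,,♣,~~
  ..@♣#♣
  .,♣~,,
  .,,♣#♣
        

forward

  ♣.,,,,
  ,,,~.,
  ,♣♣.,♣
  .♣,,,,
  ,,@,~~
  ..,♣#♣
  .,♣~,,
  .,,♣#♣

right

 ♣.,,,, 
 ,,,~., 
 ,♣♣.,♣ 
 .♣,,,, 
 ,,♣@~~ 
 ..,♣#♣ 
 .,♣~,, 
 .,,♣#♣ 

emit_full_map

♣.,,,,
,,,~.,
,♣♣.,♣
.♣,,,,
,,♣@~~
..,♣#♣
.,♣~,,
.,,♣#♣

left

  ♣.,,,,
  ,,,~.,
  ,♣♣.,♣
  .♣,,,,
  ,,@,~~
  ..,♣#♣
  .,♣~,,
  .,,♣#♣

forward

        
  ♣.,,,,
  ,,,~.,
  ,♣♣.,♣
  .♣@,,,
  ,,♣,~~
  ..,♣#♣
  .,♣~,,

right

        
 ♣.,,,, 
 ,,,~., 
 ,♣♣.,♣ 
 .♣,@,, 
 ,,♣,~~ 
 ..,♣#♣ 
 .,♣~,, 

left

        
  ♣.,,,,
  ,,,~.,
  ,♣♣.,♣
  .♣@,,,
  ,,♣,~~
  ..,♣#♣
  .,♣~,,

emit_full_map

♣.,,,,
,,,~.,
,♣♣.,♣
.♣@,,,
,,♣,~~
..,♣#♣
.,♣~,,
.,,♣#♣


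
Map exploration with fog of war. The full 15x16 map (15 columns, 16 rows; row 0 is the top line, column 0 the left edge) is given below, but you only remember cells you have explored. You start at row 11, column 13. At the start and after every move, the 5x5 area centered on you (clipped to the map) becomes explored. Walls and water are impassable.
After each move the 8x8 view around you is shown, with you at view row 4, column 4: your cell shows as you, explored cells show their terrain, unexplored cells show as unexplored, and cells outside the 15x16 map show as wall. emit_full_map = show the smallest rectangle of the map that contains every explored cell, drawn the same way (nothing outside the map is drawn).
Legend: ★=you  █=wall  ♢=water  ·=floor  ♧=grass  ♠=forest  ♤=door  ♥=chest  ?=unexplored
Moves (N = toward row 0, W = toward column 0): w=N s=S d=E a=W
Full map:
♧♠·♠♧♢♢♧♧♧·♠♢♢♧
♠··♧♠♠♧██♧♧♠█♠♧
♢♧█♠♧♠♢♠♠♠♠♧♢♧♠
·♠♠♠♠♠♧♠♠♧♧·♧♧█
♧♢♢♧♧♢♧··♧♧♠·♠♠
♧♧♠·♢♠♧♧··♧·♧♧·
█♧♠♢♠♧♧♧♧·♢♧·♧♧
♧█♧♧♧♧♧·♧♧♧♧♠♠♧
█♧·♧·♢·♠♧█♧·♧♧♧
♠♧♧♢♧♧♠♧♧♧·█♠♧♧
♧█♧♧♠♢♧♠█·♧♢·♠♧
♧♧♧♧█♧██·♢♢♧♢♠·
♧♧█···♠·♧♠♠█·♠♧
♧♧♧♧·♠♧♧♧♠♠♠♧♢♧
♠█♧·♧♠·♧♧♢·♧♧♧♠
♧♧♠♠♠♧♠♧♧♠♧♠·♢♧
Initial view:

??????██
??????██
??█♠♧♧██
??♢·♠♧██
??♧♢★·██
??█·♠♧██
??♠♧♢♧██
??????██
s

??????██
??█♠♧♧██
??♢·♠♧██
??♧♢♠·██
??█·★♧██
??♠♧♢♧██
??♧♧♧♠██
??????██

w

??????██
??????██
??█♠♧♧██
??♢·♠♧██
??♧♢★·██
??█·♠♧██
??♠♧♢♧██
??♧♧♧♠██

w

??????██
??????██
??·♧♧♧██
??█♠♧♧██
??♢·★♧██
??♧♢♠·██
??█·♠♧██
??♠♧♢♧██

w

??????██
??????██
??♧♠♠♧██
??·♧♧♧██
??█♠★♧██
??♢·♠♧██
??♧♢♠·██
??█·♠♧██

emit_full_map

♧♠♠♧
·♧♧♧
█♠★♧
♢·♠♧
♧♢♠·
█·♠♧
♠♧♢♧
♧♧♧♠

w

??????██
??????██
??♧·♧♧██
??♧♠♠♧██
??·♧★♧██
??█♠♧♧██
??♢·♠♧██
??♧♢♠·██

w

??????██
??????██
??·♧♧·██
??♧·♧♧██
??♧♠★♧██
??·♧♧♧██
??█♠♧♧██
??♢·♠♧██

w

??????██
??????██
??♠·♠♠██
??·♧♧·██
??♧·★♧██
??♧♠♠♧██
??·♧♧♧██
??█♠♧♧██

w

??????██
??????██
??·♧♧███
??♠·♠♠██
??·♧★·██
??♧·♧♧██
??♧♠♠♧██
??·♧♧♧██

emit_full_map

·♧♧█
♠·♠♠
·♧★·
♧·♧♧
♧♠♠♧
·♧♧♧
█♠♧♧
♢·♠♧
♧♢♠·
█·♠♧
♠♧♢♧
♧♧♧♠

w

??????██
??????██
??♧♢♧♠██
??·♧♧███
??♠·★♠██
??·♧♧·██
??♧·♧♧██
??♧♠♠♧██

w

████████
??????██
??♠█♠♧██
??♧♢♧♠██
??·♧★███
??♠·♠♠██
??·♧♧·██
??♧·♧♧██

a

████████
???????█
??♧♠█♠♧█
??♠♧♢♧♠█
??♧·★♧██
??♧♠·♠♠█
??♧·♧♧·█
???♧·♧♧█

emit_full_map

♧♠█♠♧
♠♧♢♧♠
♧·★♧█
♧♠·♠♠
♧·♧♧·
?♧·♧♧
?♧♠♠♧
?·♧♧♧
?█♠♧♧
?♢·♠♧
?♧♢♠·
?█·♠♧
?♠♧♢♧
?♧♧♧♠


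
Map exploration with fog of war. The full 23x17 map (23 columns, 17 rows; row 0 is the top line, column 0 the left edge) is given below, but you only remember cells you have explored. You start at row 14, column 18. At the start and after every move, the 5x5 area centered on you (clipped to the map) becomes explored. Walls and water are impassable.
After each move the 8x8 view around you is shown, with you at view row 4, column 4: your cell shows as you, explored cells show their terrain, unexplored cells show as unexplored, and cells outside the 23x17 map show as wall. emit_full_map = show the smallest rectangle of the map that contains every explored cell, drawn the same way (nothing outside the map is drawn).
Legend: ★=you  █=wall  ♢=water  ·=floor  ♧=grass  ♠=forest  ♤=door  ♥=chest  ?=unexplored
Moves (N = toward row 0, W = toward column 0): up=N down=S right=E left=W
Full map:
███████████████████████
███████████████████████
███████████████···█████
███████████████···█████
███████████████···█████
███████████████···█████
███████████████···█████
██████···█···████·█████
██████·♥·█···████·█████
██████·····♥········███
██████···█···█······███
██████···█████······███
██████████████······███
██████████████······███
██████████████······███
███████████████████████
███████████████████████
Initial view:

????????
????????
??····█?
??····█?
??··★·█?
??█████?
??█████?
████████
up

????????
????????
??····█?
??····█?
??··★·█?
??····█?
??█████?
??█████?

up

????????
????????
??····█?
??····█?
??··★·█?
??····█?
??····█?
??█████?

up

????????
????????
??····█?
??····█?
??··★·█?
??····█?
??····█?
??····█?

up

????????
????????
??█·███?
??····█?
??··★·█?
??····█?
??····█?
??····█?

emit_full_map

█·███
····█
··★·█
····█
····█
····█
····█
█████
█████

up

????????
????????
??█·███?
??█·███?
??··★·█?
??····█?
??····█?
??····█?

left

????????
????????
??██·███
??██·███
??··★··█
??·····█
??·····█
???····█

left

????????
????????
??███·██
??███·██
??··★···
??······
??······
????····

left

????????
????????
??████·█
??████·█
??··★···
??█·····
??█·····
?????···

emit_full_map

████·███
████·███
··★····█
█······█
█······█
???····█
???····█
???····█
???█████
???█████

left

????????
????????
??·████·
??·████·
??··★···
??·█····
??██····
??????··

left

????????
????????
??··████
??··████
??♥·★···
??··█···
??███···
???????·

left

????????
????????
??···███
??···███
??·♥★···
??···█··
??████··
????????

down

????????
??···███
??···███
??·♥····
??··★█··
??████··
??████·?
????????

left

????????
???···██
??█···██
??··♥···
??█·★·█·
??█████·
??█████·
????????

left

????????
????···█
??·█···█
??···♥··
??·█★··█
??·█████
??██████
????????

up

????????
????????
??·█···█
??·█···█
??··★♥··
??·█···█
??·█████
??██████

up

????????
????????
??█████?
??·█···█
??·█★··█
??···♥··
??·█···█
??·█████

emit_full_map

█████????????
·█···████·███
·█★··████·███
···♥········█
·█···█······█
·█████······█
██████·?····█
????????····█
????????····█
????????█████
????????█████

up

????????
????????
??█████?
??█████?
??·█★··█
??·█···█
??···♥··
??·█···█

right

????????
????????
?██████?
?██████?
?·█·★·██
?·█···██
?···♥···
?·█···█·

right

????????
????????
███████?
███████?
·█··★███
·█···███
···♥····
·█···█··

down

????????
███████?
███████?
·█···███
·█··★███
···♥····
·█···█··
·█████··

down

███████?
███████?
·█···███
·█···███
···♥★···
·█···█··
·█████··
██████·?

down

███████?
·█···███
·█···███
···♥····
·█··★█··
·█████··
██████·?
????????

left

?███████
?·█···██
?·█···██
?···♥···
?·█·★·█·
?·█████·
?██████·
????????

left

??██████
??·█···█
??·█···█
??···♥··
??·█★··█
??·█████
??██████
????????

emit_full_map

███████??????
███████??????
·█···████·███
·█···████·███
···♥········█
·█★··█······█
·█████······█
██████·?····█
????????····█
????????····█
????????█████
????????█████

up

??██████
??██████
??·█···█
??·█···█
??··★♥··
??·█···█
??·█████
??██████

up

????????
??██████
??██████
??·█···█
??·█★··█
??···♥··
??·█···█
??·█████

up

????????
????????
??██████
??██████
??·█★··█
??·█···█
??···♥··
??·█···█

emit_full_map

███████??????
███████??????
·█★··████·███
·█···████·███
···♥········█
·█···█······█
·█████······█
██████·?····█
????????····█
????????····█
????????█████
????????█████


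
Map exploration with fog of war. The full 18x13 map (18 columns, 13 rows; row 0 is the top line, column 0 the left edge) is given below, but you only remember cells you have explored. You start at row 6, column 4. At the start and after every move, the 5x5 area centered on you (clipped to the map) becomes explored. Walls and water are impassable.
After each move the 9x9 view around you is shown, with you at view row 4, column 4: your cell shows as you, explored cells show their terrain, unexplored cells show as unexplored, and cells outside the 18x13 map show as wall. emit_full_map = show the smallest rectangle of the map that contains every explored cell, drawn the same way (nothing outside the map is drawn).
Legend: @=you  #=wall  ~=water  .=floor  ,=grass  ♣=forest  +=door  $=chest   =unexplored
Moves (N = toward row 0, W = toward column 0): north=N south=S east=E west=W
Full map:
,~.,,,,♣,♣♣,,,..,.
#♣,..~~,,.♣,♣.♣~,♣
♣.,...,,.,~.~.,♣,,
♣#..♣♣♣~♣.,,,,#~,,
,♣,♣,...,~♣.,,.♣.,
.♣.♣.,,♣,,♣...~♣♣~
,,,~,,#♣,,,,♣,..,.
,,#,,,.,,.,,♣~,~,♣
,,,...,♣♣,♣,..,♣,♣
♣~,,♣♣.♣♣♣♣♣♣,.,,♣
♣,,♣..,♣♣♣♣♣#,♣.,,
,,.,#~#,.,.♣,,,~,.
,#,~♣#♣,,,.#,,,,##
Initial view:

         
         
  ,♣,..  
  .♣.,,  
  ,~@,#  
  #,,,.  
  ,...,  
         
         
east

         
         
 ,♣,...  
 .♣.,,♣  
 ,~,@#♣  
 #,,,.,  
 ,...,♣  
         
         

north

         
         
  .♣♣♣~  
 ,♣,...  
 .♣.@,♣  
 ,~,,#♣  
 #,,,.,  
 ,...,♣  
         

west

         
         
  ..♣♣♣~ 
  ,♣,... 
  .♣@,,♣ 
  ,~,,#♣ 
  #,,,., 
  ,...,♣ 
         

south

         
  ..♣♣♣~ 
  ,♣,... 
  .♣.,,♣ 
  ,~@,#♣ 
  #,,,., 
  ,...,♣ 
         
         

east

         
 ..♣♣♣~  
 ,♣,...  
 .♣.,,♣  
 ,~,@#♣  
 #,,,.,  
 ,...,♣  
         
         

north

         
         
 ..♣♣♣~  
 ,♣,...  
 .♣.@,♣  
 ,~,,#♣  
 #,,,.,  
 ,...,♣  
         

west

         
         
  ..♣♣♣~ 
  ,♣,... 
  .♣@,,♣ 
  ,~,,#♣ 
  #,,,., 
  ,...,♣ 
         

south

         
  ..♣♣♣~ 
  ,♣,... 
  .♣.,,♣ 
  ,~@,#♣ 
  #,,,., 
  ,...,♣ 
         
         

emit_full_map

..♣♣♣~
,♣,...
.♣.,,♣
,~@,#♣
#,,,.,
,...,♣


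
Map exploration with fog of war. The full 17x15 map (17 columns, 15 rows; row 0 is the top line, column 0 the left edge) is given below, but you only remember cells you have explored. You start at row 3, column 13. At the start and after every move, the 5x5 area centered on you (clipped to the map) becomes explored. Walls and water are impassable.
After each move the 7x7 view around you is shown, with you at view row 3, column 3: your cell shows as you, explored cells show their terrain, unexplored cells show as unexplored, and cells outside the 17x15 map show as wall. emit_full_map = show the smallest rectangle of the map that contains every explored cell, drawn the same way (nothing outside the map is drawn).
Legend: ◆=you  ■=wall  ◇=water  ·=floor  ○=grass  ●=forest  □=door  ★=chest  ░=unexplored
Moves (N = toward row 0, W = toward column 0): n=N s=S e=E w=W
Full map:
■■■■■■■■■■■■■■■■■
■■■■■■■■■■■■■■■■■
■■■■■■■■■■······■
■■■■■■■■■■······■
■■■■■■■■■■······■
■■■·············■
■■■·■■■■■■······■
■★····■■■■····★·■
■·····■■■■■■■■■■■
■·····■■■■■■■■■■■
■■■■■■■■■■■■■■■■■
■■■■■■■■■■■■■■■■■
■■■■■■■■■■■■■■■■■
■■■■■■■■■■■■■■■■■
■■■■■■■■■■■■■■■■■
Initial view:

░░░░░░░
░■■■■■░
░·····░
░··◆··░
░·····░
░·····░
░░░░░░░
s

░■■■■■░
░·····░
░·····░
░··◆··░
░·····░
░·····░
░░░░░░░

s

░·····░
░·····░
░·····░
░··◆··░
░·····░
░···★·░
░░░░░░░

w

░░·····
░······
░······
░··◆···
░······
░····★·
░░░░░░░

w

░░░····
░■·····
░■·····
░··◆···
░■·····
░■····★
░░░░░░░

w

░░░░···
░■■····
░■■····
░··◆···
░■■····
░■■····
░░░░░░░

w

░░░░░··
░■■■···
░■■■···
░··◆···
░■■■···
░■■■···
░░░░░░░

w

░░░░░░·
░■■■■··
░■■■■··
░··◆···
░■■■■··
░■■■■··
░░░░░░░

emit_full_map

░░░░░■■■■■
░░░░░·····
■■■■······
■■■■······
··◆·······
■■■■······
■■■■····★·

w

░░░░░░░
░■■■■■·
░■■■■■·
░··◆···
░■■■■■·
░·■■■■·
░░░░░░░

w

░░░░░░░
░■■■■■■
░■■■■■■
░··◆···
░■■■■■■
░··■■■■
░░░░░░░

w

░░░░░░░
░■■■■■■
░■■■■■■
░··◆···
░·■■■■■
░···■■■
░░░░░░░

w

░░░░░░░
░■■■■■■
░■■■■■■
░■·◆···
░■·■■■■
░····■■
░░░░░░░

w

░░░░░░░
░■■■■■■
░■■■■■■
░■■◆···
░■■·■■■
░★····■
░░░░░░░

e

░░░░░░░
■■■■■■■
■■■■■■■
■■·◆···
■■·■■■■
★····■■
░░░░░░░

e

░░░░░░░
■■■■■■■
■■■■■■■
■··◆···
■·■■■■■
····■■■
░░░░░░░

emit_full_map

░░░░░░░░░░■■■■■
░░░░░░░░░░·····
■■■■■■■■■······
■■■■■■■■■······
■■··◆··········
■■·■■■■■■······
★····■■■■····★·

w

░░░░░░░
■■■■■■■
■■■■■■■
■■·◆···
■■·■■■■
★····■■
░░░░░░░

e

░░░░░░░
■■■■■■■
■■■■■■■
■··◆···
■·■■■■■
····■■■
░░░░░░░

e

░░░░░░░
■■■■■■■
■■■■■■■
···◆···
·■■■■■■
···■■■■
░░░░░░░

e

░░░░░░░
■■■■■■·
■■■■■■·
···◆···
■■■■■■·
··■■■■·
░░░░░░░

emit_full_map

░░░░░░░░░░■■■■■
░░░░░░░░░░·····
■■■■■■■■■······
■■■■■■■■■······
■■····◆········
■■·■■■■■■······
★····■■■■····★·


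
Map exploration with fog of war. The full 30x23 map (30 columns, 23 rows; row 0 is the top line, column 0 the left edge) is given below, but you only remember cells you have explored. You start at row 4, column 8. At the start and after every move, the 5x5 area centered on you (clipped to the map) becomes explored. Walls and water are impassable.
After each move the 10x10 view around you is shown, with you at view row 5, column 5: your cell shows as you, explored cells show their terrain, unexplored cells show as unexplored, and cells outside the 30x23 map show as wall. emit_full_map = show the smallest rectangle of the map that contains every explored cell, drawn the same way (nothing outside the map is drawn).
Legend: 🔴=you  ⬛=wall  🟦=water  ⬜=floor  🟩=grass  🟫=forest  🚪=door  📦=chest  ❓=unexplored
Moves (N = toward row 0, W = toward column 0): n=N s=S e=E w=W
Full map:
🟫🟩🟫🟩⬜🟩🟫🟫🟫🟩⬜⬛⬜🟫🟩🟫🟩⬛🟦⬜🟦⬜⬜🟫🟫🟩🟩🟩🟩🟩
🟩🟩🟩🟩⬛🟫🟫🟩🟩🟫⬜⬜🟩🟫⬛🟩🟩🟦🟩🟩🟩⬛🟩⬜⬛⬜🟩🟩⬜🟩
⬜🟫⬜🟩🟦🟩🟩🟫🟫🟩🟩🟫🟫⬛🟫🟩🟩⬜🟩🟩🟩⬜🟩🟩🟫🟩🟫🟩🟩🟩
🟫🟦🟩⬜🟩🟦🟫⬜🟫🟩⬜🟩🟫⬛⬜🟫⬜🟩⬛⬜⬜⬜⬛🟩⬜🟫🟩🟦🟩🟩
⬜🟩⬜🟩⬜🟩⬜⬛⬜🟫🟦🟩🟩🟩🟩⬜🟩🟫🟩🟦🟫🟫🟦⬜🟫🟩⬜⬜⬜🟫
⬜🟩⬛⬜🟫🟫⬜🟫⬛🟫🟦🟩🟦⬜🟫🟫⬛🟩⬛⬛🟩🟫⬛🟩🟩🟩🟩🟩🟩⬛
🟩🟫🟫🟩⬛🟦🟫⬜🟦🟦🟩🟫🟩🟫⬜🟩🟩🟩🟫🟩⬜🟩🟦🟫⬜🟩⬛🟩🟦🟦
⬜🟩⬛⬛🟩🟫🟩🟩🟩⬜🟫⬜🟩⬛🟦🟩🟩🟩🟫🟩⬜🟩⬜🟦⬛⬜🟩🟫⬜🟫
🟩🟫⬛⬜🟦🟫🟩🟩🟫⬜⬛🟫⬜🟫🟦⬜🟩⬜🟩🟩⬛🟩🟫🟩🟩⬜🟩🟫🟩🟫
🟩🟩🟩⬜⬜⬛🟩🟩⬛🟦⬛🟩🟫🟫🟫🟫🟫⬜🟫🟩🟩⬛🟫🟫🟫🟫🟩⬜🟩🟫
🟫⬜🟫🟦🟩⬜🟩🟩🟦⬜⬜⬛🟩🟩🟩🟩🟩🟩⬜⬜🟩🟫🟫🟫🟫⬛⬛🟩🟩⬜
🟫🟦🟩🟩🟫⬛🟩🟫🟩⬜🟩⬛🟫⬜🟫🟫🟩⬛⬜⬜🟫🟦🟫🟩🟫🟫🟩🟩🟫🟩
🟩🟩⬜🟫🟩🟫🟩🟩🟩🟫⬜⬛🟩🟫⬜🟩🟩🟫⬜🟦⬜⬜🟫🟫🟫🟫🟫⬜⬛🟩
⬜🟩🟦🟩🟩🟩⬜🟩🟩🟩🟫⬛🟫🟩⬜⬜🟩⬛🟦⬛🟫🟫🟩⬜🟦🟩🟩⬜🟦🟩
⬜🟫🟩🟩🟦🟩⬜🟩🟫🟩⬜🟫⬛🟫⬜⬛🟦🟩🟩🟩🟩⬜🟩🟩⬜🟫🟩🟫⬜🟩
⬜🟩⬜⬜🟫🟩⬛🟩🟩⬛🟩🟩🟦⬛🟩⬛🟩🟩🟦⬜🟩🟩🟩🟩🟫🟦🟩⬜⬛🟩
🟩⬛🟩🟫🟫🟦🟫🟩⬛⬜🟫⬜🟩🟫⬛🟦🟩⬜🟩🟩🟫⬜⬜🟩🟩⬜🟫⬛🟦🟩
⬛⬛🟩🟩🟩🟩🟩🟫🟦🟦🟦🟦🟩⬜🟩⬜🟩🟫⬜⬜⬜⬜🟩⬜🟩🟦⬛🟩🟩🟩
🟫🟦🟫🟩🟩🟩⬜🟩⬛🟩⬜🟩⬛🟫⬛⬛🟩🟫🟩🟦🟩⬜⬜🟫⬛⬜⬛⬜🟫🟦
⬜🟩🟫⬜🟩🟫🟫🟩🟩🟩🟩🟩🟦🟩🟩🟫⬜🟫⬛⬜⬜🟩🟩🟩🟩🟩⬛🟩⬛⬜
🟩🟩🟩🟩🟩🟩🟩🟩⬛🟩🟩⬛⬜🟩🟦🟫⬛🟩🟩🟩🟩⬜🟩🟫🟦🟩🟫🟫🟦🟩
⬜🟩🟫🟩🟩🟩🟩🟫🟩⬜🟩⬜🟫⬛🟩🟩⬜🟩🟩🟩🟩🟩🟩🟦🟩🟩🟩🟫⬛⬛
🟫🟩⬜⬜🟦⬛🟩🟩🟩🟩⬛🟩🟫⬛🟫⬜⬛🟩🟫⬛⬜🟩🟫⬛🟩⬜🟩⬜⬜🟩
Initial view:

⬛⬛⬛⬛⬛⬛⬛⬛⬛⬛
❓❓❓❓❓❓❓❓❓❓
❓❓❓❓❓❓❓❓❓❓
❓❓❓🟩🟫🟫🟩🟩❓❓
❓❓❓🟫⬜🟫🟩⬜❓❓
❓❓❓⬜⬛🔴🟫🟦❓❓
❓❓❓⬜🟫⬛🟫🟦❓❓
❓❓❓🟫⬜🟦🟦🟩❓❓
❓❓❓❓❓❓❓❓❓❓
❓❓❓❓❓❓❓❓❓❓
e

⬛⬛⬛⬛⬛⬛⬛⬛⬛⬛
❓❓❓❓❓❓❓❓❓❓
❓❓❓❓❓❓❓❓❓❓
❓❓🟩🟫🟫🟩🟩🟫❓❓
❓❓🟫⬜🟫🟩⬜🟩❓❓
❓❓⬜⬛⬜🔴🟦🟩❓❓
❓❓⬜🟫⬛🟫🟦🟩❓❓
❓❓🟫⬜🟦🟦🟩🟫❓❓
❓❓❓❓❓❓❓❓❓❓
❓❓❓❓❓❓❓❓❓❓

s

❓❓❓❓❓❓❓❓❓❓
❓❓❓❓❓❓❓❓❓❓
❓❓🟩🟫🟫🟩🟩🟫❓❓
❓❓🟫⬜🟫🟩⬜🟩❓❓
❓❓⬜⬛⬜🟫🟦🟩❓❓
❓❓⬜🟫⬛🔴🟦🟩❓❓
❓❓🟫⬜🟦🟦🟩🟫❓❓
❓❓❓🟩🟩⬜🟫⬜❓❓
❓❓❓❓❓❓❓❓❓❓
❓❓❓❓❓❓❓❓❓❓

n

⬛⬛⬛⬛⬛⬛⬛⬛⬛⬛
❓❓❓❓❓❓❓❓❓❓
❓❓❓❓❓❓❓❓❓❓
❓❓🟩🟫🟫🟩🟩🟫❓❓
❓❓🟫⬜🟫🟩⬜🟩❓❓
❓❓⬜⬛⬜🔴🟦🟩❓❓
❓❓⬜🟫⬛🟫🟦🟩❓❓
❓❓🟫⬜🟦🟦🟩🟫❓❓
❓❓❓🟩🟩⬜🟫⬜❓❓
❓❓❓❓❓❓❓❓❓❓

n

⬛⬛⬛⬛⬛⬛⬛⬛⬛⬛
⬛⬛⬛⬛⬛⬛⬛⬛⬛⬛
❓❓❓❓❓❓❓❓❓❓
❓❓❓🟩🟩🟫⬜⬜❓❓
❓❓🟩🟫🟫🟩🟩🟫❓❓
❓❓🟫⬜🟫🔴⬜🟩❓❓
❓❓⬜⬛⬜🟫🟦🟩❓❓
❓❓⬜🟫⬛🟫🟦🟩❓❓
❓❓🟫⬜🟦🟦🟩🟫❓❓
❓❓❓🟩🟩⬜🟫⬜❓❓

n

⬛⬛⬛⬛⬛⬛⬛⬛⬛⬛
⬛⬛⬛⬛⬛⬛⬛⬛⬛⬛
⬛⬛⬛⬛⬛⬛⬛⬛⬛⬛
❓❓❓🟫🟫🟩⬜⬛❓❓
❓❓❓🟩🟩🟫⬜⬜❓❓
❓❓🟩🟫🟫🔴🟩🟫❓❓
❓❓🟫⬜🟫🟩⬜🟩❓❓
❓❓⬜⬛⬜🟫🟦🟩❓❓
❓❓⬜🟫⬛🟫🟦🟩❓❓
❓❓🟫⬜🟦🟦🟩🟫❓❓

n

⬛⬛⬛⬛⬛⬛⬛⬛⬛⬛
⬛⬛⬛⬛⬛⬛⬛⬛⬛⬛
⬛⬛⬛⬛⬛⬛⬛⬛⬛⬛
⬛⬛⬛⬛⬛⬛⬛⬛⬛⬛
❓❓❓🟫🟫🟩⬜⬛❓❓
❓❓❓🟩🟩🔴⬜⬜❓❓
❓❓🟩🟫🟫🟩🟩🟫❓❓
❓❓🟫⬜🟫🟩⬜🟩❓❓
❓❓⬜⬛⬜🟫🟦🟩❓❓
❓❓⬜🟫⬛🟫🟦🟩❓❓

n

⬛⬛⬛⬛⬛⬛⬛⬛⬛⬛
⬛⬛⬛⬛⬛⬛⬛⬛⬛⬛
⬛⬛⬛⬛⬛⬛⬛⬛⬛⬛
⬛⬛⬛⬛⬛⬛⬛⬛⬛⬛
⬛⬛⬛⬛⬛⬛⬛⬛⬛⬛
❓❓❓🟫🟫🔴⬜⬛❓❓
❓❓❓🟩🟩🟫⬜⬜❓❓
❓❓🟩🟫🟫🟩🟩🟫❓❓
❓❓🟫⬜🟫🟩⬜🟩❓❓
❓❓⬜⬛⬜🟫🟦🟩❓❓

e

⬛⬛⬛⬛⬛⬛⬛⬛⬛⬛
⬛⬛⬛⬛⬛⬛⬛⬛⬛⬛
⬛⬛⬛⬛⬛⬛⬛⬛⬛⬛
⬛⬛⬛⬛⬛⬛⬛⬛⬛⬛
⬛⬛⬛⬛⬛⬛⬛⬛⬛⬛
❓❓🟫🟫🟩🔴⬛⬜❓❓
❓❓🟩🟩🟫⬜⬜🟩❓❓
❓🟩🟫🟫🟩🟩🟫🟫❓❓
❓🟫⬜🟫🟩⬜🟩❓❓❓
❓⬜⬛⬜🟫🟦🟩❓❓❓

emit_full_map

❓🟫🟫🟩🔴⬛⬜
❓🟩🟩🟫⬜⬜🟩
🟩🟫🟫🟩🟩🟫🟫
🟫⬜🟫🟩⬜🟩❓
⬜⬛⬜🟫🟦🟩❓
⬜🟫⬛🟫🟦🟩❓
🟫⬜🟦🟦🟩🟫❓
❓🟩🟩⬜🟫⬜❓

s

⬛⬛⬛⬛⬛⬛⬛⬛⬛⬛
⬛⬛⬛⬛⬛⬛⬛⬛⬛⬛
⬛⬛⬛⬛⬛⬛⬛⬛⬛⬛
⬛⬛⬛⬛⬛⬛⬛⬛⬛⬛
❓❓🟫🟫🟩⬜⬛⬜❓❓
❓❓🟩🟩🟫🔴⬜🟩❓❓
❓🟩🟫🟫🟩🟩🟫🟫❓❓
❓🟫⬜🟫🟩⬜🟩🟫❓❓
❓⬜⬛⬜🟫🟦🟩❓❓❓
❓⬜🟫⬛🟫🟦🟩❓❓❓

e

⬛⬛⬛⬛⬛⬛⬛⬛⬛⬛
⬛⬛⬛⬛⬛⬛⬛⬛⬛⬛
⬛⬛⬛⬛⬛⬛⬛⬛⬛⬛
⬛⬛⬛⬛⬛⬛⬛⬛⬛⬛
❓🟫🟫🟩⬜⬛⬜🟫❓❓
❓🟩🟩🟫⬜🔴🟩🟫❓❓
🟩🟫🟫🟩🟩🟫🟫⬛❓❓
🟫⬜🟫🟩⬜🟩🟫⬛❓❓
⬜⬛⬜🟫🟦🟩❓❓❓❓
⬜🟫⬛🟫🟦🟩❓❓❓❓

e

⬛⬛⬛⬛⬛⬛⬛⬛⬛⬛
⬛⬛⬛⬛⬛⬛⬛⬛⬛⬛
⬛⬛⬛⬛⬛⬛⬛⬛⬛⬛
⬛⬛⬛⬛⬛⬛⬛⬛⬛⬛
🟫🟫🟩⬜⬛⬜🟫🟩❓❓
🟩🟩🟫⬜⬜🔴🟫⬛❓❓
🟫🟫🟩🟩🟫🟫⬛🟫❓❓
⬜🟫🟩⬜🟩🟫⬛⬜❓❓
⬛⬜🟫🟦🟩❓❓❓❓❓
🟫⬛🟫🟦🟩❓❓❓❓❓

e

⬛⬛⬛⬛⬛⬛⬛⬛⬛⬛
⬛⬛⬛⬛⬛⬛⬛⬛⬛⬛
⬛⬛⬛⬛⬛⬛⬛⬛⬛⬛
⬛⬛⬛⬛⬛⬛⬛⬛⬛⬛
🟫🟩⬜⬛⬜🟫🟩🟫❓❓
🟩🟫⬜⬜🟩🔴⬛🟩❓❓
🟫🟩🟩🟫🟫⬛🟫🟩❓❓
🟫🟩⬜🟩🟫⬛⬜🟫❓❓
⬜🟫🟦🟩❓❓❓❓❓❓
⬛🟫🟦🟩❓❓❓❓❓❓

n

⬛⬛⬛⬛⬛⬛⬛⬛⬛⬛
⬛⬛⬛⬛⬛⬛⬛⬛⬛⬛
⬛⬛⬛⬛⬛⬛⬛⬛⬛⬛
⬛⬛⬛⬛⬛⬛⬛⬛⬛⬛
⬛⬛⬛⬛⬛⬛⬛⬛⬛⬛
🟫🟩⬜⬛⬜🔴🟩🟫❓❓
🟩🟫⬜⬜🟩🟫⬛🟩❓❓
🟫🟩🟩🟫🟫⬛🟫🟩❓❓
🟫🟩⬜🟩🟫⬛⬜🟫❓❓
⬜🟫🟦🟩❓❓❓❓❓❓

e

⬛⬛⬛⬛⬛⬛⬛⬛⬛⬛
⬛⬛⬛⬛⬛⬛⬛⬛⬛⬛
⬛⬛⬛⬛⬛⬛⬛⬛⬛⬛
⬛⬛⬛⬛⬛⬛⬛⬛⬛⬛
⬛⬛⬛⬛⬛⬛⬛⬛⬛⬛
🟩⬜⬛⬜🟫🔴🟫🟩❓❓
🟫⬜⬜🟩🟫⬛🟩🟩❓❓
🟩🟩🟫🟫⬛🟫🟩🟩❓❓
🟩⬜🟩🟫⬛⬜🟫❓❓❓
🟫🟦🟩❓❓❓❓❓❓❓

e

⬛⬛⬛⬛⬛⬛⬛⬛⬛⬛
⬛⬛⬛⬛⬛⬛⬛⬛⬛⬛
⬛⬛⬛⬛⬛⬛⬛⬛⬛⬛
⬛⬛⬛⬛⬛⬛⬛⬛⬛⬛
⬛⬛⬛⬛⬛⬛⬛⬛⬛⬛
⬜⬛⬜🟫🟩🔴🟩⬛❓❓
⬜⬜🟩🟫⬛🟩🟩🟦❓❓
🟩🟫🟫⬛🟫🟩🟩⬜❓❓
⬜🟩🟫⬛⬜🟫❓❓❓❓
🟦🟩❓❓❓❓❓❓❓❓

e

⬛⬛⬛⬛⬛⬛⬛⬛⬛⬛
⬛⬛⬛⬛⬛⬛⬛⬛⬛⬛
⬛⬛⬛⬛⬛⬛⬛⬛⬛⬛
⬛⬛⬛⬛⬛⬛⬛⬛⬛⬛
⬛⬛⬛⬛⬛⬛⬛⬛⬛⬛
⬛⬜🟫🟩🟫🔴⬛🟦❓❓
⬜🟩🟫⬛🟩🟩🟦🟩❓❓
🟫🟫⬛🟫🟩🟩⬜🟩❓❓
🟩🟫⬛⬜🟫❓❓❓❓❓
🟩❓❓❓❓❓❓❓❓❓

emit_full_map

❓🟫🟫🟩⬜⬛⬜🟫🟩🟫🔴⬛🟦
❓🟩🟩🟫⬜⬜🟩🟫⬛🟩🟩🟦🟩
🟩🟫🟫🟩🟩🟫🟫⬛🟫🟩🟩⬜🟩
🟫⬜🟫🟩⬜🟩🟫⬛⬜🟫❓❓❓
⬜⬛⬜🟫🟦🟩❓❓❓❓❓❓❓
⬜🟫⬛🟫🟦🟩❓❓❓❓❓❓❓
🟫⬜🟦🟦🟩🟫❓❓❓❓❓❓❓
❓🟩🟩⬜🟫⬜❓❓❓❓❓❓❓

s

⬛⬛⬛⬛⬛⬛⬛⬛⬛⬛
⬛⬛⬛⬛⬛⬛⬛⬛⬛⬛
⬛⬛⬛⬛⬛⬛⬛⬛⬛⬛
⬛⬛⬛⬛⬛⬛⬛⬛⬛⬛
⬛⬜🟫🟩🟫🟩⬛🟦❓❓
⬜🟩🟫⬛🟩🔴🟦🟩❓❓
🟫🟫⬛🟫🟩🟩⬜🟩❓❓
🟩🟫⬛⬜🟫⬜🟩⬛❓❓
🟩❓❓❓❓❓❓❓❓❓
🟩❓❓❓❓❓❓❓❓❓

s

⬛⬛⬛⬛⬛⬛⬛⬛⬛⬛
⬛⬛⬛⬛⬛⬛⬛⬛⬛⬛
⬛⬛⬛⬛⬛⬛⬛⬛⬛⬛
⬛⬜🟫🟩🟫🟩⬛🟦❓❓
⬜🟩🟫⬛🟩🟩🟦🟩❓❓
🟫🟫⬛🟫🟩🔴⬜🟩❓❓
🟩🟫⬛⬜🟫⬜🟩⬛❓❓
🟩❓❓🟩⬜🟩🟫🟩❓❓
🟩❓❓❓❓❓❓❓❓❓
🟫❓❓❓❓❓❓❓❓❓

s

⬛⬛⬛⬛⬛⬛⬛⬛⬛⬛
⬛⬛⬛⬛⬛⬛⬛⬛⬛⬛
⬛⬜🟫🟩🟫🟩⬛🟦❓❓
⬜🟩🟫⬛🟩🟩🟦🟩❓❓
🟫🟫⬛🟫🟩🟩⬜🟩❓❓
🟩🟫⬛⬜🟫🔴🟩⬛❓❓
🟩❓❓🟩⬜🟩🟫🟩❓❓
🟩❓❓🟫🟫⬛🟩⬛❓❓
🟫❓❓❓❓❓❓❓❓❓
⬜❓❓❓❓❓❓❓❓❓

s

⬛⬛⬛⬛⬛⬛⬛⬛⬛⬛
⬛⬜🟫🟩🟫🟩⬛🟦❓❓
⬜🟩🟫⬛🟩🟩🟦🟩❓❓
🟫🟫⬛🟫🟩🟩⬜🟩❓❓
🟩🟫⬛⬜🟫⬜🟩⬛❓❓
🟩❓❓🟩⬜🔴🟫🟩❓❓
🟩❓❓🟫🟫⬛🟩⬛❓❓
🟫❓❓⬜🟩🟩🟩🟫❓❓
⬜❓❓❓❓❓❓❓❓❓
❓❓❓❓❓❓❓❓❓❓

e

⬛⬛⬛⬛⬛⬛⬛⬛⬛⬛
⬜🟫🟩🟫🟩⬛🟦❓❓❓
🟩🟫⬛🟩🟩🟦🟩❓❓❓
🟫⬛🟫🟩🟩⬜🟩🟩❓❓
🟫⬛⬜🟫⬜🟩⬛⬜❓❓
❓❓🟩⬜🟩🔴🟩🟦❓❓
❓❓🟫🟫⬛🟩⬛⬛❓❓
❓❓⬜🟩🟩🟩🟫🟩❓❓
❓❓❓❓❓❓❓❓❓❓
❓❓❓❓❓❓❓❓❓❓

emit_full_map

❓🟫🟫🟩⬜⬛⬜🟫🟩🟫🟩⬛🟦❓
❓🟩🟩🟫⬜⬜🟩🟫⬛🟩🟩🟦🟩❓
🟩🟫🟫🟩🟩🟫🟫⬛🟫🟩🟩⬜🟩🟩
🟫⬜🟫🟩⬜🟩🟫⬛⬜🟫⬜🟩⬛⬜
⬜⬛⬜🟫🟦🟩❓❓🟩⬜🟩🔴🟩🟦
⬜🟫⬛🟫🟦🟩❓❓🟫🟫⬛🟩⬛⬛
🟫⬜🟦🟦🟩🟫❓❓⬜🟩🟩🟩🟫🟩
❓🟩🟩⬜🟫⬜❓❓❓❓❓❓❓❓

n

⬛⬛⬛⬛⬛⬛⬛⬛⬛⬛
⬛⬛⬛⬛⬛⬛⬛⬛⬛⬛
⬜🟫🟩🟫🟩⬛🟦❓❓❓
🟩🟫⬛🟩🟩🟦🟩🟩❓❓
🟫⬛🟫🟩🟩⬜🟩🟩❓❓
🟫⬛⬜🟫⬜🔴⬛⬜❓❓
❓❓🟩⬜🟩🟫🟩🟦❓❓
❓❓🟫🟫⬛🟩⬛⬛❓❓
❓❓⬜🟩🟩🟩🟫🟩❓❓
❓❓❓❓❓❓❓❓❓❓

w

⬛⬛⬛⬛⬛⬛⬛⬛⬛⬛
⬛⬛⬛⬛⬛⬛⬛⬛⬛⬛
⬛⬜🟫🟩🟫🟩⬛🟦❓❓
⬜🟩🟫⬛🟩🟩🟦🟩🟩❓
🟫🟫⬛🟫🟩🟩⬜🟩🟩❓
🟩🟫⬛⬜🟫🔴🟩⬛⬜❓
🟩❓❓🟩⬜🟩🟫🟩🟦❓
🟩❓❓🟫🟫⬛🟩⬛⬛❓
🟫❓❓⬜🟩🟩🟩🟫🟩❓
⬜❓❓❓❓❓❓❓❓❓

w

⬛⬛⬛⬛⬛⬛⬛⬛⬛⬛
⬛⬛⬛⬛⬛⬛⬛⬛⬛⬛
⬜⬛⬜🟫🟩🟫🟩⬛🟦❓
⬜⬜🟩🟫⬛🟩🟩🟦🟩🟩
🟩🟫🟫⬛🟫🟩🟩⬜🟩🟩
⬜🟩🟫⬛⬜🔴⬜🟩⬛⬜
🟦🟩❓🟩🟩⬜🟩🟫🟩🟦
🟦🟩❓⬜🟫🟫⬛🟩⬛⬛
🟩🟫❓❓⬜🟩🟩🟩🟫🟩
🟫⬜❓❓❓❓❓❓❓❓

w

⬛⬛⬛⬛⬛⬛⬛⬛⬛⬛
⬛⬛⬛⬛⬛⬛⬛⬛⬛⬛
🟩⬜⬛⬜🟫🟩🟫🟩⬛🟦
🟫⬜⬜🟩🟫⬛🟩🟩🟦🟩
🟩🟩🟫🟫⬛🟫🟩🟩⬜🟩
🟩⬜🟩🟫⬛🔴🟫⬜🟩⬛
🟫🟦🟩🟩🟩🟩⬜🟩🟫🟩
🟫🟦🟩🟦⬜🟫🟫⬛🟩⬛
🟦🟩🟫❓❓⬜🟩🟩🟩🟫
⬜🟫⬜❓❓❓❓❓❓❓

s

⬛⬛⬛⬛⬛⬛⬛⬛⬛⬛
🟩⬜⬛⬜🟫🟩🟫🟩⬛🟦
🟫⬜⬜🟩🟫⬛🟩🟩🟦🟩
🟩🟩🟫🟫⬛🟫🟩🟩⬜🟩
🟩⬜🟩🟫⬛⬜🟫⬜🟩⬛
🟫🟦🟩🟩🟩🔴⬜🟩🟫🟩
🟫🟦🟩🟦⬜🟫🟫⬛🟩⬛
🟦🟩🟫🟩🟫⬜🟩🟩🟩🟫
⬜🟫⬜❓❓❓❓❓❓❓
❓❓❓❓❓❓❓❓❓❓

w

⬛⬛⬛⬛⬛⬛⬛⬛⬛⬛
🟫🟩⬜⬛⬜🟫🟩🟫🟩⬛
🟩🟫⬜⬜🟩🟫⬛🟩🟩🟦
🟫🟩🟩🟫🟫⬛🟫🟩🟩⬜
🟫🟩⬜🟩🟫⬛⬜🟫⬜🟩
⬜🟫🟦🟩🟩🔴🟩⬜🟩🟫
⬛🟫🟦🟩🟦⬜🟫🟫⬛🟩
🟦🟦🟩🟫🟩🟫⬜🟩🟩🟩
🟩⬜🟫⬜❓❓❓❓❓❓
❓❓❓❓❓❓❓❓❓❓

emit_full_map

❓🟫🟫🟩⬜⬛⬜🟫🟩🟫🟩⬛🟦❓
❓🟩🟩🟫⬜⬜🟩🟫⬛🟩🟩🟦🟩🟩
🟩🟫🟫🟩🟩🟫🟫⬛🟫🟩🟩⬜🟩🟩
🟫⬜🟫🟩⬜🟩🟫⬛⬜🟫⬜🟩⬛⬜
⬜⬛⬜🟫🟦🟩🟩🔴🟩⬜🟩🟫🟩🟦
⬜🟫⬛🟫🟦🟩🟦⬜🟫🟫⬛🟩⬛⬛
🟫⬜🟦🟦🟩🟫🟩🟫⬜🟩🟩🟩🟫🟩
❓🟩🟩⬜🟫⬜❓❓❓❓❓❓❓❓

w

⬛⬛⬛⬛⬛⬛⬛⬛⬛⬛
🟫🟫🟩⬜⬛⬜🟫🟩🟫🟩
🟩🟩🟫⬜⬜🟩🟫⬛🟩🟩
🟫🟫🟩🟩🟫🟫⬛🟫🟩🟩
⬜🟫🟩⬜🟩🟫⬛⬜🟫⬜
⬛⬜🟫🟦🟩🔴🟩🟩⬜🟩
🟫⬛🟫🟦🟩🟦⬜🟫🟫⬛
⬜🟦🟦🟩🟫🟩🟫⬜🟩🟩
🟩🟩⬜🟫⬜❓❓❓❓❓
❓❓❓❓❓❓❓❓❓❓

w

⬛⬛⬛⬛⬛⬛⬛⬛⬛⬛
❓🟫🟫🟩⬜⬛⬜🟫🟩🟫
❓🟩🟩🟫⬜⬜🟩🟫⬛🟩
🟩🟫🟫🟩🟩🟫🟫⬛🟫🟩
🟫⬜🟫🟩⬜🟩🟫⬛⬜🟫
⬜⬛⬜🟫🟦🔴🟩🟩🟩⬜
⬜🟫⬛🟫🟦🟩🟦⬜🟫🟫
🟫⬜🟦🟦🟩🟫🟩🟫⬜🟩
❓🟩🟩⬜🟫⬜❓❓❓❓
❓❓❓❓❓❓❓❓❓❓

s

❓🟫🟫🟩⬜⬛⬜🟫🟩🟫
❓🟩🟩🟫⬜⬜🟩🟫⬛🟩
🟩🟫🟫🟩🟩🟫🟫⬛🟫🟩
🟫⬜🟫🟩⬜🟩🟫⬛⬜🟫
⬜⬛⬜🟫🟦🟩🟩🟩🟩⬜
⬜🟫⬛🟫🟦🔴🟦⬜🟫🟫
🟫⬜🟦🟦🟩🟫🟩🟫⬜🟩
❓🟩🟩⬜🟫⬜🟩⬛❓❓
❓❓❓❓❓❓❓❓❓❓
❓❓❓❓❓❓❓❓❓❓

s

❓🟩🟩🟫⬜⬜🟩🟫⬛🟩
🟩🟫🟫🟩🟩🟫🟫⬛🟫🟩
🟫⬜🟫🟩⬜🟩🟫⬛⬜🟫
⬜⬛⬜🟫🟦🟩🟩🟩🟩⬜
⬜🟫⬛🟫🟦🟩🟦⬜🟫🟫
🟫⬜🟦🟦🟩🔴🟩🟫⬜🟩
❓🟩🟩⬜🟫⬜🟩⬛❓❓
❓❓❓⬜⬛🟫⬜🟫❓❓
❓❓❓❓❓❓❓❓❓❓
❓❓❓❓❓❓❓❓❓❓

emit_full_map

❓🟫🟫🟩⬜⬛⬜🟫🟩🟫🟩⬛🟦❓
❓🟩🟩🟫⬜⬜🟩🟫⬛🟩🟩🟦🟩🟩
🟩🟫🟫🟩🟩🟫🟫⬛🟫🟩🟩⬜🟩🟩
🟫⬜🟫🟩⬜🟩🟫⬛⬜🟫⬜🟩⬛⬜
⬜⬛⬜🟫🟦🟩🟩🟩🟩⬜🟩🟫🟩🟦
⬜🟫⬛🟫🟦🟩🟦⬜🟫🟫⬛🟩⬛⬛
🟫⬜🟦🟦🟩🔴🟩🟫⬜🟩🟩🟩🟫🟩
❓🟩🟩⬜🟫⬜🟩⬛❓❓❓❓❓❓
❓❓❓⬜⬛🟫⬜🟫❓❓❓❓❓❓

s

🟩🟫🟫🟩🟩🟫🟫⬛🟫🟩
🟫⬜🟫🟩⬜🟩🟫⬛⬜🟫
⬜⬛⬜🟫🟦🟩🟩🟩🟩⬜
⬜🟫⬛🟫🟦🟩🟦⬜🟫🟫
🟫⬜🟦🟦🟩🟫🟩🟫⬜🟩
❓🟩🟩⬜🟫🔴🟩⬛❓❓
❓❓❓⬜⬛🟫⬜🟫❓❓
❓❓❓🟦⬛🟩🟫🟫❓❓
❓❓❓❓❓❓❓❓❓❓
❓❓❓❓❓❓❓❓❓❓

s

🟫⬜🟫🟩⬜🟩🟫⬛⬜🟫
⬜⬛⬜🟫🟦🟩🟩🟩🟩⬜
⬜🟫⬛🟫🟦🟩🟦⬜🟫🟫
🟫⬜🟦🟦🟩🟫🟩🟫⬜🟩
❓🟩🟩⬜🟫⬜🟩⬛❓❓
❓❓❓⬜⬛🔴⬜🟫❓❓
❓❓❓🟦⬛🟩🟫🟫❓❓
❓❓❓⬜⬜⬛🟩🟩❓❓
❓❓❓❓❓❓❓❓❓❓
❓❓❓❓❓❓❓❓❓❓

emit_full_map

❓🟫🟫🟩⬜⬛⬜🟫🟩🟫🟩⬛🟦❓
❓🟩🟩🟫⬜⬜🟩🟫⬛🟩🟩🟦🟩🟩
🟩🟫🟫🟩🟩🟫🟫⬛🟫🟩🟩⬜🟩🟩
🟫⬜🟫🟩⬜🟩🟫⬛⬜🟫⬜🟩⬛⬜
⬜⬛⬜🟫🟦🟩🟩🟩🟩⬜🟩🟫🟩🟦
⬜🟫⬛🟫🟦🟩🟦⬜🟫🟫⬛🟩⬛⬛
🟫⬜🟦🟦🟩🟫🟩🟫⬜🟩🟩🟩🟫🟩
❓🟩🟩⬜🟫⬜🟩⬛❓❓❓❓❓❓
❓❓❓⬜⬛🔴⬜🟫❓❓❓❓❓❓
❓❓❓🟦⬛🟩🟫🟫❓❓❓❓❓❓
❓❓❓⬜⬜⬛🟩🟩❓❓❓❓❓❓


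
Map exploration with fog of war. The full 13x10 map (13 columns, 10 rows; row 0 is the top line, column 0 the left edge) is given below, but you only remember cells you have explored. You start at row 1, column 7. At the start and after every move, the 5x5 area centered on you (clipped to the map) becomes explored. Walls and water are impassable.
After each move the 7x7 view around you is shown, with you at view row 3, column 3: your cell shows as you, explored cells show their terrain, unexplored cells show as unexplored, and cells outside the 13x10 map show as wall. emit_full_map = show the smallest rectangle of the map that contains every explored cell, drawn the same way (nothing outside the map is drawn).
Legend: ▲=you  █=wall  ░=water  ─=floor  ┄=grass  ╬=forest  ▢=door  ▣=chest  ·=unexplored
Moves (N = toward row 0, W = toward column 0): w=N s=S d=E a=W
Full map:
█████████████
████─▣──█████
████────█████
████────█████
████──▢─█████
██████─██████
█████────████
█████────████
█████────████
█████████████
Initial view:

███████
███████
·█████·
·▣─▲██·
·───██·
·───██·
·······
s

███████
·█████·
·▣──██·
·──▲██·
·───██·
·─▢─██·
·······

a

███████
·██████
·─▣──██
·──▲─██
·────██
·──▢─██
·······

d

███████
██████·
─▣──██·
───▲██·
────██·
──▢─██·
·······

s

██████·
─▣──██·
────██·
───▲██·
──▢─██·
·█─███·
·······

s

─▣──██·
────██·
────██·
──▢▲██·
·█─███·
·────█·
·······

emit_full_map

██████
─▣──██
────██
────██
──▢▲██
·█─███
·────█

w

██████·
─▣──██·
────██·
───▲██·
──▢─██·
·█─███·
·────█·

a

·██████
·─▣──██
·────██
·──▲─██
·──▢─██
·██─███
··────█

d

██████·
─▣──██·
────██·
───▲██·
──▢─██·
██─███·
·────█·

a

·██████
·─▣──██
·────██
·──▲─██
·──▢─██
·██─███
··────█

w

███████
·██████
·─▣──██
·──▲─██
·────██
·──▢─██
·██─███

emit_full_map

██████
─▣──██
──▲─██
────██
──▢─██
██─███
·────█

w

███████
███████
·██████
·─▣▲─██
·────██
·────██
·──▢─██

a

███████
███████
·██████
·█─▲──█
·█────█
·█────█
··──▢─█

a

███████
███████
·██████
·██▲▣──
·██────
·██────
···──▢─

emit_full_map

████████
██▲▣──██
██────██
██────██
··──▢─██
··██─███
···────█
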